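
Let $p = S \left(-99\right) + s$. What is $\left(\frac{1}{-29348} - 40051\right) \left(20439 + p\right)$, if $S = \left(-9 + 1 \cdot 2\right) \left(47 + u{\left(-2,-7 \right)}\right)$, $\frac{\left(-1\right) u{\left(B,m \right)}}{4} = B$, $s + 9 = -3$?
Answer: $- \frac{3127783969089}{1334} \approx -2.3447 \cdot 10^{9}$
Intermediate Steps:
$s = -12$ ($s = -9 - 3 = -12$)
$u{\left(B,m \right)} = - 4 B$
$S = -385$ ($S = \left(-9 + 1 \cdot 2\right) \left(47 - -8\right) = \left(-9 + 2\right) \left(47 + 8\right) = \left(-7\right) 55 = -385$)
$p = 38103$ ($p = \left(-385\right) \left(-99\right) - 12 = 38115 - 12 = 38103$)
$\left(\frac{1}{-29348} - 40051\right) \left(20439 + p\right) = \left(\frac{1}{-29348} - 40051\right) \left(20439 + 38103\right) = \left(- \frac{1}{29348} - 40051\right) 58542 = \left(- \frac{1175416749}{29348}\right) 58542 = - \frac{3127783969089}{1334}$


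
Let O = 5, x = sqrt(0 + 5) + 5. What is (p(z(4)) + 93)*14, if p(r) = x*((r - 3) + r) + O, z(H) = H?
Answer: 1722 + 70*sqrt(5) ≈ 1878.5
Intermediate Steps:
x = 5 + sqrt(5) (x = sqrt(5) + 5 = 5 + sqrt(5) ≈ 7.2361)
p(r) = 5 + (-3 + 2*r)*(5 + sqrt(5)) (p(r) = (5 + sqrt(5))*((r - 3) + r) + 5 = (5 + sqrt(5))*((-3 + r) + r) + 5 = (5 + sqrt(5))*(-3 + 2*r) + 5 = (-3 + 2*r)*(5 + sqrt(5)) + 5 = 5 + (-3 + 2*r)*(5 + sqrt(5)))
(p(z(4)) + 93)*14 = ((-10 - 3*sqrt(5) + 2*4*(5 + sqrt(5))) + 93)*14 = ((-10 - 3*sqrt(5) + (40 + 8*sqrt(5))) + 93)*14 = ((30 + 5*sqrt(5)) + 93)*14 = (123 + 5*sqrt(5))*14 = 1722 + 70*sqrt(5)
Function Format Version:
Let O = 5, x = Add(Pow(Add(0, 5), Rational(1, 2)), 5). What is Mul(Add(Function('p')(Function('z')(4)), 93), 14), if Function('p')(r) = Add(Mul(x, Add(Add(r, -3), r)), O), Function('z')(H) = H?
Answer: Add(1722, Mul(70, Pow(5, Rational(1, 2)))) ≈ 1878.5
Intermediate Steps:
x = Add(5, Pow(5, Rational(1, 2))) (x = Add(Pow(5, Rational(1, 2)), 5) = Add(5, Pow(5, Rational(1, 2))) ≈ 7.2361)
Function('p')(r) = Add(5, Mul(Add(-3, Mul(2, r)), Add(5, Pow(5, Rational(1, 2))))) (Function('p')(r) = Add(Mul(Add(5, Pow(5, Rational(1, 2))), Add(Add(r, -3), r)), 5) = Add(Mul(Add(5, Pow(5, Rational(1, 2))), Add(Add(-3, r), r)), 5) = Add(Mul(Add(5, Pow(5, Rational(1, 2))), Add(-3, Mul(2, r))), 5) = Add(Mul(Add(-3, Mul(2, r)), Add(5, Pow(5, Rational(1, 2)))), 5) = Add(5, Mul(Add(-3, Mul(2, r)), Add(5, Pow(5, Rational(1, 2))))))
Mul(Add(Function('p')(Function('z')(4)), 93), 14) = Mul(Add(Add(-10, Mul(-3, Pow(5, Rational(1, 2))), Mul(2, 4, Add(5, Pow(5, Rational(1, 2))))), 93), 14) = Mul(Add(Add(-10, Mul(-3, Pow(5, Rational(1, 2))), Add(40, Mul(8, Pow(5, Rational(1, 2))))), 93), 14) = Mul(Add(Add(30, Mul(5, Pow(5, Rational(1, 2)))), 93), 14) = Mul(Add(123, Mul(5, Pow(5, Rational(1, 2)))), 14) = Add(1722, Mul(70, Pow(5, Rational(1, 2))))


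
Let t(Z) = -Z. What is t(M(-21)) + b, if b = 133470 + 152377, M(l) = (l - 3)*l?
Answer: 285343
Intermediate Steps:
M(l) = l*(-3 + l) (M(l) = (-3 + l)*l = l*(-3 + l))
b = 285847
t(M(-21)) + b = -(-21)*(-3 - 21) + 285847 = -(-21)*(-24) + 285847 = -1*504 + 285847 = -504 + 285847 = 285343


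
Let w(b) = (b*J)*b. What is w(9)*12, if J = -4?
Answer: -3888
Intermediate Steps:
w(b) = -4*b² (w(b) = (b*(-4))*b = (-4*b)*b = -4*b²)
w(9)*12 = -4*9²*12 = -4*81*12 = -324*12 = -3888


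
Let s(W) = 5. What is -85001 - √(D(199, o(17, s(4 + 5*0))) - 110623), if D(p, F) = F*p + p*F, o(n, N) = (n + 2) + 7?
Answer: -85001 - 5*I*√4011 ≈ -85001.0 - 316.66*I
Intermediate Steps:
o(n, N) = 9 + n (o(n, N) = (2 + n) + 7 = 9 + n)
D(p, F) = 2*F*p (D(p, F) = F*p + F*p = 2*F*p)
-85001 - √(D(199, o(17, s(4 + 5*0))) - 110623) = -85001 - √(2*(9 + 17)*199 - 110623) = -85001 - √(2*26*199 - 110623) = -85001 - √(10348 - 110623) = -85001 - √(-100275) = -85001 - 5*I*√4011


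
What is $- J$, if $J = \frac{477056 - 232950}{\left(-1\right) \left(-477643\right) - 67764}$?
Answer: $- \frac{244106}{409879} \approx -0.59556$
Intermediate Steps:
$J = \frac{244106}{409879}$ ($J = \frac{244106}{477643 - 67764} = \frac{244106}{409879} \approx 0.59556$)
$- J = \left(-1\right) \frac{244106}{409879} = - \frac{244106}{409879}$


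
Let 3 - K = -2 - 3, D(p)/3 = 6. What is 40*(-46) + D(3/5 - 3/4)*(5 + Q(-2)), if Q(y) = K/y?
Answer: -1822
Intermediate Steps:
D(p) = 18 (D(p) = 3*6 = 18)
K = 8 (K = 3 - (-2 - 3) = 3 - 1*(-5) = 3 + 5 = 8)
Q(y) = 8/y
40*(-46) + D(3/5 - 3/4)*(5 + Q(-2)) = 40*(-46) + 18*(5 + 8/(-2)) = -1840 + 18*(5 + 8*(-1/2)) = -1840 + 18*(5 - 4) = -1840 + 18*1 = -1840 + 18 = -1822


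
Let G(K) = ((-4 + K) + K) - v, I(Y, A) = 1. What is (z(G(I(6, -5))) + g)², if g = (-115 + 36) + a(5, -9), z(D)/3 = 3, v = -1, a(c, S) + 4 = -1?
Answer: 5625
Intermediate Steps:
a(c, S) = -5 (a(c, S) = -4 - 1 = -5)
G(K) = -3 + 2*K (G(K) = ((-4 + K) + K) - 1*(-1) = (-4 + 2*K) + 1 = -3 + 2*K)
z(D) = 9 (z(D) = 3*3 = 9)
g = -84 (g = (-115 + 36) - 5 = -79 - 5 = -84)
(z(G(I(6, -5))) + g)² = (9 - 84)² = (-75)² = 5625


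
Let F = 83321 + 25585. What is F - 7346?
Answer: 101560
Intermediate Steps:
F = 108906
F - 7346 = 108906 - 7346 = 101560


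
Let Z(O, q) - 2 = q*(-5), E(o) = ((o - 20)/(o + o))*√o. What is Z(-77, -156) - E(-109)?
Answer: 782 - 129*I*√109/218 ≈ 782.0 - 6.178*I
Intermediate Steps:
E(o) = (-20 + o)/(2*√o) (E(o) = ((-20 + o)/((2*o)))*√o = ((-20 + o)*(1/(2*o)))*√o = ((-20 + o)/(2*o))*√o = (-20 + o)/(2*√o))
Z(O, q) = 2 - 5*q (Z(O, q) = 2 + q*(-5) = 2 - 5*q)
Z(-77, -156) - E(-109) = (2 - 5*(-156)) - (-20 - 109)/(2*√(-109)) = (2 + 780) - (-I*√109/109)*(-129)/2 = 782 - 129*I*√109/218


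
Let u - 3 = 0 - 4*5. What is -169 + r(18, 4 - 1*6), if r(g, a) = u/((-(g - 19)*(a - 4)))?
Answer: -997/6 ≈ -166.17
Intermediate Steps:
u = -17 (u = 3 + (0 - 4*5) = 3 + (0 - 20) = 3 - 20 = -17)
r(g, a) = 17/((-19 + g)*(-4 + a)) (r(g, a) = -17*(-1/((a - 4)*(g - 19))) = -17*(-1/((-19 + g)*(-4 + a))) = -(-17)/((-19 + g)*(-4 + a)) = 17/((-19 + g)*(-4 + a)))
-169 + r(18, 4 - 1*6) = -169 + 17/(76 - 19*(4 - 1*6) - 4*18 + (4 - 1*6)*18) = -169 + 17/(76 - 19*(4 - 6) - 72 + (4 - 6)*18) = -169 + 17/(76 - 19*(-2) - 72 - 2*18) = -169 + 17/(76 + 38 - 72 - 36) = -169 + 17/6 = -997/6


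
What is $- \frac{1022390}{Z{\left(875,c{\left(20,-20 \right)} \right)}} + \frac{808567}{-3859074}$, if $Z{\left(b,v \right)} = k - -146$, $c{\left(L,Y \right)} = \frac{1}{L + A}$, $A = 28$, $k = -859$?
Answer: $\frac{3944902158589}{2751519762} \approx 1433.7$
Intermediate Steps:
$c{\left(L,Y \right)} = \frac{1}{28 + L}$ ($c{\left(L,Y \right)} = \frac{1}{L + 28} = \frac{1}{28 + L}$)
$Z{\left(b,v \right)} = -713$ ($Z{\left(b,v \right)} = -859 - -146 = -859 + 146 = -713$)
$- \frac{1022390}{Z{\left(875,c{\left(20,-20 \right)} \right)}} + \frac{808567}{-3859074} = - \frac{1022390}{-713} + \frac{808567}{-3859074} = \left(-1022390\right) \left(- \frac{1}{713}\right) + 808567 \left(- \frac{1}{3859074}\right) = \frac{1022390}{713} - \frac{808567}{3859074} = \frac{3944902158589}{2751519762}$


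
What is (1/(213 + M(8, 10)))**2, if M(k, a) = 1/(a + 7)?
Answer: 289/13118884 ≈ 2.2029e-5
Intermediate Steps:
M(k, a) = 1/(7 + a)
(1/(213 + M(8, 10)))**2 = (1/(213 + 1/(7 + 10)))**2 = (1/(213 + 1/17))**2 = (1/(3622/17))**2 = (17/3622)**2 = 289/13118884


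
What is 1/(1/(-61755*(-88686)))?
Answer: 5476803930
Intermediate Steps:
1/(1/(-61755*(-88686))) = 1/(-1/61755*(-1/88686)) = 1/(1/5476803930) = 5476803930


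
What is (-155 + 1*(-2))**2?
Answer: 24649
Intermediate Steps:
(-155 + 1*(-2))**2 = (-155 - 2)**2 = (-157)**2 = 24649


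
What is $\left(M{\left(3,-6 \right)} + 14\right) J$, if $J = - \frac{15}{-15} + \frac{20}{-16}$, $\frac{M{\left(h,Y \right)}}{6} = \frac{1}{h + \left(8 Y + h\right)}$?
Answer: $- \frac{97}{28} \approx -3.4643$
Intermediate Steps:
$M{\left(h,Y \right)} = \frac{6}{2 h + 8 Y}$ ($M{\left(h,Y \right)} = \frac{6}{h + \left(8 Y + h\right)} = \frac{6}{h + \left(h + 8 Y\right)} = \frac{6}{2 h + 8 Y}$)
$J = - \frac{1}{4}$ ($J = \left(-15\right) \left(- \frac{1}{15}\right) + 20 \left(- \frac{1}{16}\right) = 1 - \frac{5}{4} = - \frac{1}{4} \approx -0.25$)
$\left(M{\left(3,-6 \right)} + 14\right) J = \left(\frac{3}{3 + 4 \left(-6\right)} + 14\right) \left(- \frac{1}{4}\right) = \left(\frac{3}{3 - 24} + 14\right) \left(- \frac{1}{4}\right) = \left(\frac{3}{-21} + 14\right) \left(- \frac{1}{4}\right) = \left(3 \left(- \frac{1}{21}\right) + 14\right) \left(- \frac{1}{4}\right) = \left(- \frac{1}{7} + 14\right) \left(- \frac{1}{4}\right) = \frac{97}{7} \left(- \frac{1}{4}\right) = - \frac{97}{28}$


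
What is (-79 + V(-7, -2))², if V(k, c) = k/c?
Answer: 22801/4 ≈ 5700.3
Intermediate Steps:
(-79 + V(-7, -2))² = (-79 - 7/(-2))² = (-79 - 7*(-½))² = (-79 + 7/2)² = (-151/2)² = 22801/4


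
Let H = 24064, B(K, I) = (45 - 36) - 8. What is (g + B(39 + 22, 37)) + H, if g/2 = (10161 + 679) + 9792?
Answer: 65329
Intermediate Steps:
g = 41264 (g = 2*((10161 + 679) + 9792) = 2*(10840 + 9792) = 2*20632 = 41264)
B(K, I) = 1 (B(K, I) = 9 - 8 = 1)
(g + B(39 + 22, 37)) + H = (41264 + 1) + 24064 = 41265 + 24064 = 65329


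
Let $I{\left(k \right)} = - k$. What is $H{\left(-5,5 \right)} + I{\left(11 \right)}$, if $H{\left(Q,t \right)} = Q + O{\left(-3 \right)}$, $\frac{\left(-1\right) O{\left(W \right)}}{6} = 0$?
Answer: $-16$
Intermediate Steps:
$O{\left(W \right)} = 0$ ($O{\left(W \right)} = \left(-6\right) 0 = 0$)
$H{\left(Q,t \right)} = Q$ ($H{\left(Q,t \right)} = Q + 0 = Q$)
$H{\left(-5,5 \right)} + I{\left(11 \right)} = -5 - 11 = -16$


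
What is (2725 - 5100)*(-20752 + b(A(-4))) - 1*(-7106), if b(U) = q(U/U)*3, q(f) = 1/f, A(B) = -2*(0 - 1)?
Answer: 49285981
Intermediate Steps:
A(B) = 2 (A(B) = -2*(-1) = 2)
q(f) = 1/f
b(U) = 3 (b(U) = 3/(U/U) = 3/1 = 1*3 = 3)
(2725 - 5100)*(-20752 + b(A(-4))) - 1*(-7106) = (2725 - 5100)*(-20752 + 3) - 1*(-7106) = -2375*(-20749) + 7106 = 49278875 + 7106 = 49285981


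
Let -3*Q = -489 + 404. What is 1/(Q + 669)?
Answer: 3/2092 ≈ 0.0014340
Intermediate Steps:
Q = 85/3 (Q = -(-489 + 404)/3 = -⅓*(-85) = 85/3 ≈ 28.333)
1/(Q + 669) = 1/(85/3 + 669) = 1/(2092/3) = 3/2092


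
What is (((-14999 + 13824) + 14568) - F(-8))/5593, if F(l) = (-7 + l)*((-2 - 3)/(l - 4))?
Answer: 53597/22372 ≈ 2.3957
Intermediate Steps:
F(l) = -5*(-7 + l)/(-4 + l) (F(l) = (-7 + l)*(-5/(-4 + l)) = -5*(-7 + l)/(-4 + l))
(((-14999 + 13824) + 14568) - F(-8))/5593 = (((-14999 + 13824) + 14568) - 5*(7 - 1*(-8))/(-4 - 8))/5593 = ((-1175 + 14568) - 5*(7 + 8)/(-12))*(1/5593) = (13393 - 5*(-1)*15/12)*(1/5593) = (13393 - 1*(-25/4))*(1/5593) = (13393 + 25/4)*(1/5593) = (53597/4)*(1/5593) = 53597/22372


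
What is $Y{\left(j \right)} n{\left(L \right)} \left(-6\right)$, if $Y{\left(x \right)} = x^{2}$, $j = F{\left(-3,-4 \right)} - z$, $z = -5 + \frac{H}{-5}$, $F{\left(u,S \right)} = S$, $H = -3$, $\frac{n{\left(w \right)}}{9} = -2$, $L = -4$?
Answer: $\frac{432}{25} \approx 17.28$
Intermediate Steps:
$n{\left(w \right)} = -18$ ($n{\left(w \right)} = 9 \left(-2\right) = -18$)
$z = - \frac{22}{5}$ ($z = -5 - \frac{3}{-5} = -5 - - \frac{3}{5} = -5 + \frac{3}{5} = - \frac{22}{5} \approx -4.4$)
$j = \frac{2}{5}$ ($j = -4 - - \frac{22}{5} = -4 + \frac{22}{5} = \frac{2}{5} \approx 0.4$)
$Y{\left(j \right)} n{\left(L \right)} \left(-6\right) = \left(\frac{2}{5}\right)^{2} \left(-18\right) \left(-6\right) = \frac{4}{25} \left(-18\right) \left(-6\right) = \left(- \frac{72}{25}\right) \left(-6\right) = \frac{432}{25}$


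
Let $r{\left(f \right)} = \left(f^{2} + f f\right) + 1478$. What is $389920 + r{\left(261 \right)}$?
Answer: $527640$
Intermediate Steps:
$r{\left(f \right)} = 1478 + 2 f^{2}$ ($r{\left(f \right)} = \left(f^{2} + f^{2}\right) + 1478 = 2 f^{2} + 1478 = 1478 + 2 f^{2}$)
$389920 + r{\left(261 \right)} = 389920 + \left(1478 + 2 \cdot 261^{2}\right) = 389920 + \left(1478 + 2 \cdot 68121\right) = 389920 + \left(1478 + 136242\right) = 389920 + 137720 = 527640$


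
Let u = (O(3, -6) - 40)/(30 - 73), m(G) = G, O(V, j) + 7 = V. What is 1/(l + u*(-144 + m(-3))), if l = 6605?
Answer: 43/277547 ≈ 0.00015493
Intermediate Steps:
O(V, j) = -7 + V
u = 44/43 (u = ((-7 + 3) - 40)/(30 - 73) = (-4 - 40)/(-43) = -44*(-1/43) = 44/43 ≈ 1.0233)
1/(l + u*(-144 + m(-3))) = 1/(6605 + 44*(-144 - 3)/43) = 1/(6605 + (44/43)*(-147)) = 1/(6605 - 6468/43) = 1/(277547/43) = 43/277547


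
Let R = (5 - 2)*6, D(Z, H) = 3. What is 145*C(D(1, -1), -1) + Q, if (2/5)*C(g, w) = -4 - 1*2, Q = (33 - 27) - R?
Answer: -2187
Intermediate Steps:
R = 18 (R = 3*6 = 18)
Q = -12 (Q = (33 - 27) - 1*18 = 6 - 18 = -12)
C(g, w) = -15 (C(g, w) = 5*(-4 - 1*2)/2 = 5*(-4 - 2)/2 = (5/2)*(-6) = -15)
145*C(D(1, -1), -1) + Q = 145*(-15) - 12 = -2175 - 12 = -2187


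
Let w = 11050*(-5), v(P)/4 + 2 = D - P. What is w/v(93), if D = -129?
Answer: 27625/448 ≈ 61.663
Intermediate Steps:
v(P) = -524 - 4*P (v(P) = -8 + 4*(-129 - P) = -8 + (-516 - 4*P) = -524 - 4*P)
w = -55250
w/v(93) = -55250/(-524 - 4*93) = -55250/(-524 - 372) = -55250/(-896) = -55250*(-1/896) = 27625/448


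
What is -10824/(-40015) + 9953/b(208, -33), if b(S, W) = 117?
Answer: 399535703/4681755 ≈ 85.339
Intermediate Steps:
-10824/(-40015) + 9953/b(208, -33) = -10824/(-40015) + 9953/117 = -10824*(-1/40015) + 9953*(1/117) = 10824/40015 + 9953/117 = 399535703/4681755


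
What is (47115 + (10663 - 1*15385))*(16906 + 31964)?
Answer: 2071745910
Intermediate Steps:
(47115 + (10663 - 1*15385))*(16906 + 31964) = (47115 + (10663 - 15385))*48870 = (47115 - 4722)*48870 = 42393*48870 = 2071745910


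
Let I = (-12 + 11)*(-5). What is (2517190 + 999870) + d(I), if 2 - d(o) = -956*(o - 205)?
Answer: 3325862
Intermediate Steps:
I = 5 (I = -1*(-5) = 5)
d(o) = -195978 + 956*o (d(o) = 2 - (-956)*(o - 205) = 2 - (-956)*(-205 + o) = 2 - (195980 - 956*o) = 2 + (-195980 + 956*o) = -195978 + 956*o)
(2517190 + 999870) + d(I) = (2517190 + 999870) + (-195978 + 956*5) = 3517060 + (-195978 + 4780) = 3517060 - 191198 = 3325862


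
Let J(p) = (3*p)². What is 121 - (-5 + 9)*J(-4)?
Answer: -455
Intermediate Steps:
J(p) = 9*p²
121 - (-5 + 9)*J(-4) = 121 - (-5 + 9)*9*(-4)² = 121 - 4*9*16 = 121 - 4*144 = 121 - 1*576 = 121 - 576 = -455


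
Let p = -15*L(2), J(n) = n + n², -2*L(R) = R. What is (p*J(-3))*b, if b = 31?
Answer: 2790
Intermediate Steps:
L(R) = -R/2
p = 15 (p = -(-15)*2/2 = -15*(-1) = 15)
(p*J(-3))*b = (15*(-3*(1 - 3)))*31 = (15*(-3*(-2)))*31 = (15*6)*31 = 90*31 = 2790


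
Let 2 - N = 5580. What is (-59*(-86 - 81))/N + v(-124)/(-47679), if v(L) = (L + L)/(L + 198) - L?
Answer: -5802268037/3280092698 ≈ -1.7689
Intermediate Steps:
v(L) = -L + 2*L/(198 + L) (v(L) = (2*L)/(198 + L) - L = 2*L/(198 + L) - L = -L + 2*L/(198 + L))
N = -5578 (N = 2 - 1*5580 = 2 - 5580 = -5578)
(-59*(-86 - 81))/N + v(-124)/(-47679) = -59*(-86 - 81)/(-5578) - 1*(-124)*(196 - 124)/(198 - 124)/(-47679) = -59*(-167)*(-1/5578) - 1*(-124)*72/74*(-1/47679) = 9853*(-1/5578) - 1*(-124)*1/74*72*(-1/47679) = -9853/5578 + (4464/37)*(-1/47679) = -9853/5578 - 1488/588041 = -5802268037/3280092698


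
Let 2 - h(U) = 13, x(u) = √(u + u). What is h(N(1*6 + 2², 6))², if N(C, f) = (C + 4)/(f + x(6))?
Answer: 121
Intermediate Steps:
x(u) = √2*√u (x(u) = √(2*u) = √2*√u)
N(C, f) = (4 + C)/(f + 2*√3) (N(C, f) = (C + 4)/(f + √2*√6) = (4 + C)/(f + 2*√3))
h(U) = -11 (h(U) = 2 - 1*13 = 2 - 13 = -11)
h(N(1*6 + 2², 6))² = (-11)² = 121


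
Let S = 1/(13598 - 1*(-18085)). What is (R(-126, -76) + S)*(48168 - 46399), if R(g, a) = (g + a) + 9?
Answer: -10817113042/31683 ≈ -3.4142e+5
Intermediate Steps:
R(g, a) = 9 + a + g (R(g, a) = (a + g) + 9 = 9 + a + g)
S = 1/31683 (S = 1/(13598 + 18085) = 1/31683 ≈ 3.1563e-5)
(R(-126, -76) + S)*(48168 - 46399) = ((9 - 76 - 126) + 1/31683)*(48168 - 46399) = (-193 + 1/31683)*1769 = -6114818/31683*1769 = -10817113042/31683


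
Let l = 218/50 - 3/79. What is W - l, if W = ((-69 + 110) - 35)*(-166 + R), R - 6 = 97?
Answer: -755086/1975 ≈ -382.32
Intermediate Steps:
R = 103 (R = 6 + 97 = 103)
W = -378 (W = ((-69 + 110) - 35)*(-166 + 103) = (41 - 35)*(-63) = 6*(-63) = -378)
l = 8536/1975 (l = 218*(1/50) - 3*1/79 = 109/25 - 3/79 = 8536/1975 ≈ 4.3220)
W - l = -378 - 1*8536/1975 = -378 - 8536/1975 = -755086/1975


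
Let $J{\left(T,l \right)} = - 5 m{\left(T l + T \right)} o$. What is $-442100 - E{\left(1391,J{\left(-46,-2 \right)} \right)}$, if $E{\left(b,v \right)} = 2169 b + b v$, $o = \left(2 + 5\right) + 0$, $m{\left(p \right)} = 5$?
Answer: $-3215754$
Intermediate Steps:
$o = 7$ ($o = 7 + 0 = 7$)
$J{\left(T,l \right)} = -175$ ($J{\left(T,l \right)} = \left(-5\right) 5 \cdot 7 = \left(-25\right) 7 = -175$)
$-442100 - E{\left(1391,J{\left(-46,-2 \right)} \right)} = -442100 - 1391 \left(2169 - 175\right) = -442100 - 1391 \cdot 1994 = -442100 - 2773654 = -3215754$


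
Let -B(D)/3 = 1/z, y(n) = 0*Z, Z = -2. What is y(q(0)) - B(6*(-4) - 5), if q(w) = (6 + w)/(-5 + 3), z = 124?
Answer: 3/124 ≈ 0.024194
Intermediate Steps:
q(w) = -3 - w/2 (q(w) = (6 + w)/(-2) = (6 + w)*(-½) = -3 - w/2)
y(n) = 0 (y(n) = 0*(-2) = 0)
B(D) = -3/124
y(q(0)) - B(6*(-4) - 5) = 0 - 1*(-3/124) = 0 + 3/124 = 3/124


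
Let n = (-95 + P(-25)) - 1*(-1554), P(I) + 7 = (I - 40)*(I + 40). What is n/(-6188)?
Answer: -477/6188 ≈ -0.077085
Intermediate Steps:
P(I) = -7 + (-40 + I)*(40 + I) (P(I) = -7 + (I - 40)*(I + 40) = -7 + (-40 + I)*(40 + I))
n = 477 (n = (-95 + (-1607 + (-25)**2)) - 1*(-1554) = (-95 + (-1607 + 625)) + 1554 = (-95 - 982) + 1554 = -1077 + 1554 = 477)
n/(-6188) = 477/(-6188) = 477*(-1/6188) = -477/6188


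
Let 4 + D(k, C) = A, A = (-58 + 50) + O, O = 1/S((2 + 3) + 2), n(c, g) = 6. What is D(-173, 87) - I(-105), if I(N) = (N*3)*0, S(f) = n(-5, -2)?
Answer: -71/6 ≈ -11.833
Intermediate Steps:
S(f) = 6
I(N) = 0 (I(N) = (3*N)*0 = 0)
O = 1/6 ≈ 0.16667
A = -47/6 (A = (-58 + 50) + 1/6 = -8 + 1/6 = -47/6 ≈ -7.8333)
D(k, C) = -71/6 (D(k, C) = -4 - 47/6 = -71/6)
D(-173, 87) - I(-105) = -71/6 - 1*0 = -71/6 + 0 = -71/6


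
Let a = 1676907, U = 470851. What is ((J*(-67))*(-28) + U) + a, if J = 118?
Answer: 2369126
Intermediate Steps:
((J*(-67))*(-28) + U) + a = ((118*(-67))*(-28) + 470851) + 1676907 = (-7906*(-28) + 470851) + 1676907 = (221368 + 470851) + 1676907 = 692219 + 1676907 = 2369126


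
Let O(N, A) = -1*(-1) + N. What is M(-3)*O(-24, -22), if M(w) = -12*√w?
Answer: 276*I*√3 ≈ 478.05*I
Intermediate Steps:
O(N, A) = 1 + N
M(-3)*O(-24, -22) = (-12*I*√3)*(1 - 24) = -12*I*√3*(-23) = 276*I*√3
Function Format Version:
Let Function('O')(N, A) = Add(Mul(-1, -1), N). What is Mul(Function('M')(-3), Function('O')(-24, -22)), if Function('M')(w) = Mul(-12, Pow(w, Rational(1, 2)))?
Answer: Mul(276, I, Pow(3, Rational(1, 2))) ≈ Mul(478.05, I)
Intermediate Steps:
Function('O')(N, A) = Add(1, N)
Mul(Function('M')(-3), Function('O')(-24, -22)) = Mul(Mul(-12, Pow(-3, Rational(1, 2))), Add(1, -24)) = Mul(Mul(-12, Mul(I, Pow(3, Rational(1, 2)))), -23) = Mul(Mul(-12, I, Pow(3, Rational(1, 2))), -23) = Mul(276, I, Pow(3, Rational(1, 2)))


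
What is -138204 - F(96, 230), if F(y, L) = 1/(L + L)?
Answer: -63573841/460 ≈ -1.3820e+5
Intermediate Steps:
F(y, L) = 1/(2*L)
-138204 - F(96, 230) = -138204 - 1/(2*230) = -138204 - 1*1/460 = -138204 - 1/460 = -63573841/460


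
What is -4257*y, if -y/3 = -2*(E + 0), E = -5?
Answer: 127710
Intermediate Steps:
y = -30 (y = -(-6)*(-5 + 0) = -(-6)*(-5) = -3*10 = -30)
-4257*y = -4257*(-30) = 127710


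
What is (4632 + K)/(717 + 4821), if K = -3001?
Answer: 1631/5538 ≈ 0.29451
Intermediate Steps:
(4632 + K)/(717 + 4821) = (4632 - 3001)/(717 + 4821) = 1631/5538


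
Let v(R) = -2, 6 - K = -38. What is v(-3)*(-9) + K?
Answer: 62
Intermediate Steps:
K = 44 (K = 6 - 1*(-38) = 6 + 38 = 44)
v(-3)*(-9) + K = -2*(-9) + 44 = 18 + 44 = 62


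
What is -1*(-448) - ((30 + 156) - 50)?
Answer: 312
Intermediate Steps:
-1*(-448) - ((30 + 156) - 50) = 448 - (186 - 50) = 448 - 1*136 = 448 - 136 = 312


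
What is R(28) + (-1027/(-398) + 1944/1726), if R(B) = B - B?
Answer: 1273157/343474 ≈ 3.7067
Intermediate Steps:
R(B) = 0
R(28) + (-1027/(-398) + 1944/1726) = 0 + (-1027/(-398) + 1944/1726) = 0 + (-1027*(-1/398) + 1944*(1/1726)) = 0 + (1027/398 + 972/863) = 0 + 1273157/343474 = 1273157/343474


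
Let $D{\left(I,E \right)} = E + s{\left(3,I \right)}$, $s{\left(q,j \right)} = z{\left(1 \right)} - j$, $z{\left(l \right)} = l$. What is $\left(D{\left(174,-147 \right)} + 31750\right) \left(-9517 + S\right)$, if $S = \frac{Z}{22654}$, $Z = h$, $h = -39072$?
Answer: $- \frac{3388738440850}{11327} \approx -2.9917 \cdot 10^{8}$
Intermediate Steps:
$Z = -39072$
$s{\left(q,j \right)} = 1 - j$
$D{\left(I,E \right)} = 1 + E - I$ ($D{\left(I,E \right)} = E - \left(-1 + I\right) = 1 + E - I$)
$S = - \frac{19536}{11327}$ ($S = - \frac{39072}{22654} = \left(-39072\right) \frac{1}{22654} = - \frac{19536}{11327} \approx -1.7247$)
$\left(D{\left(174,-147 \right)} + 31750\right) \left(-9517 + S\right) = \left(\left(1 - 147 - 174\right) + 31750\right) \left(-9517 - \frac{19536}{11327}\right) = \left(\left(1 - 147 - 174\right) + 31750\right) \left(- \frac{107818595}{11327}\right) = \left(-320 + 31750\right) \left(- \frac{107818595}{11327}\right) = 31430 \left(- \frac{107818595}{11327}\right) = - \frac{3388738440850}{11327}$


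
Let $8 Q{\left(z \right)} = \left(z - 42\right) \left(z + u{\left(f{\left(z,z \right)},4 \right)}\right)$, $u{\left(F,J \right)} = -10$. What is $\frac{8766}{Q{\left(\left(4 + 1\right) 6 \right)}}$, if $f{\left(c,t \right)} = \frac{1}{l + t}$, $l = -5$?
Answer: $- \frac{1461}{5} \approx -292.2$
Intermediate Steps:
$f{\left(c,t \right)} = \frac{1}{-5 + t}$
$Q{\left(z \right)} = \frac{\left(-42 + z\right) \left(-10 + z\right)}{8}$ ($Q{\left(z \right)} = \frac{\left(z - 42\right) \left(z - 10\right)}{8} = \frac{\left(-42 + z\right) \left(-10 + z\right)}{8}$)
$\frac{8766}{Q{\left(\left(4 + 1\right) 6 \right)}} = \frac{8766}{\frac{105}{2} - \frac{13 \left(4 + 1\right) 6}{2} + \frac{\left(\left(4 + 1\right) 6\right)^{2}}{8}} = \frac{8766}{\frac{105}{2} - \frac{13 \cdot 5 \cdot 6}{2} + \frac{\left(5 \cdot 6\right)^{2}}{8}} = \frac{8766}{\frac{105}{2} - 195 + \frac{30^{2}}{8}} = \frac{8766}{\frac{105}{2} - 195 + \frac{1}{8} \cdot 900} = \frac{8766}{\frac{105}{2} - 195 + \frac{225}{2}} = \frac{8766}{-30} = 8766 \left(- \frac{1}{30}\right) = - \frac{1461}{5}$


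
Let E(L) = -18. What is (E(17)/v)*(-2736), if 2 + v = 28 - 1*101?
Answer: -16416/25 ≈ -656.64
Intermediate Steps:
v = -75 (v = -2 + (28 - 1*101) = -2 + (28 - 101) = -2 - 73 = -75)
(E(17)/v)*(-2736) = -18/(-75)*(-2736) = -18*(-1/75)*(-2736) = (6/25)*(-2736) = -16416/25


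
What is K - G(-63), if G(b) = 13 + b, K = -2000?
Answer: -1950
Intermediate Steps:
K - G(-63) = -2000 - (13 - 63) = -2000 - 1*(-50) = -2000 + 50 = -1950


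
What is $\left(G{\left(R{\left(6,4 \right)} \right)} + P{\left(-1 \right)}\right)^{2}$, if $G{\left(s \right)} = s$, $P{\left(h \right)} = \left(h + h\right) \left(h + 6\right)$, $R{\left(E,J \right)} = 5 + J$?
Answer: $1$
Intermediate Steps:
$P{\left(h \right)} = 2 h \left(6 + h\right)$
$\left(G{\left(R{\left(6,4 \right)} \right)} + P{\left(-1 \right)}\right)^{2} = \left(\left(5 + 4\right) + 2 \left(-1\right) \left(6 - 1\right)\right)^{2} = \left(9 + 2 \left(-1\right) 5\right)^{2} = \left(9 - 10\right)^{2} = \left(-1\right)^{2} = 1$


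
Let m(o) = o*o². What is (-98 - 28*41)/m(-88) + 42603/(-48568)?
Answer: -1810764743/2068608256 ≈ -0.87535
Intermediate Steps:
m(o) = o³
(-98 - 28*41)/m(-88) + 42603/(-48568) = (-98 - 28*41)/((-88)³) + 42603/(-48568) = (-98 - 1148)/(-681472) + 42603*(-1/48568) = -1246*(-1/681472) - 42603/48568 = 623/340736 - 42603/48568 = -1810764743/2068608256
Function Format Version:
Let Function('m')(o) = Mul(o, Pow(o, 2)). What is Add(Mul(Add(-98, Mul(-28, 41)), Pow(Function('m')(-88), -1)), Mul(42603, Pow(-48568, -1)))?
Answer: Rational(-1810764743, 2068608256) ≈ -0.87535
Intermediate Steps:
Function('m')(o) = Pow(o, 3)
Add(Mul(Add(-98, Mul(-28, 41)), Pow(Function('m')(-88), -1)), Mul(42603, Pow(-48568, -1))) = Add(Mul(Add(-98, Mul(-28, 41)), Pow(Pow(-88, 3), -1)), Mul(42603, Pow(-48568, -1))) = Add(Mul(Add(-98, -1148), Pow(-681472, -1)), Mul(42603, Rational(-1, 48568))) = Add(Mul(-1246, Rational(-1, 681472)), Rational(-42603, 48568)) = Add(Rational(623, 340736), Rational(-42603, 48568)) = Rational(-1810764743, 2068608256)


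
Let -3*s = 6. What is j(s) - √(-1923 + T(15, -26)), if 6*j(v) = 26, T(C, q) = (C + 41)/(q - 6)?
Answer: 13/3 - I*√7699/2 ≈ 4.3333 - 43.872*I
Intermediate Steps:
T(C, q) = (41 + C)/(-6 + q)
s = -2 (s = -⅓*6 = -2)
j(v) = 13/3 (j(v) = (⅙)*26 = 13/3)
j(s) - √(-1923 + T(15, -26)) = 13/3 - √(-1923 + (41 + 15)/(-6 - 26)) = 13/3 - √(-1923 + 56/(-32)) = 13/3 - √(-1923 - 1/32*56) = 13/3 - √(-1923 - 7/4) = 13/3 - √(-7699/4) = 13/3 - I*√7699/2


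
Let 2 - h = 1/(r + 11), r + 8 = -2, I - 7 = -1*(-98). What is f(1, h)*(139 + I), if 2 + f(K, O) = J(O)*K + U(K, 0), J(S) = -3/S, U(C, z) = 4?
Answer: -244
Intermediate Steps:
I = 105 (I = 7 - 1*(-98) = 7 + 98 = 105)
r = -10 (r = -8 - 2 = -10)
h = 1 (h = 2 - 1/(-10 + 11) = 2 - 1/1 = 2 - 1*1 = 2 - 1 = 1)
f(K, O) = 2 - 3*K/O (f(K, O) = -2 + ((-3/O)*K + 4) = -2 + (-3*K/O + 4) = -2 + (4 - 3*K/O) = 2 - 3*K/O)
f(1, h)*(139 + I) = (2 - 3*1/1)*(139 + 105) = (2 - 3*1*1)*244 = (2 - 3)*244 = -1*244 = -244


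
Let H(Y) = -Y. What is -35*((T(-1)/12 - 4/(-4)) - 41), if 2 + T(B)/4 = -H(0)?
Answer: 4270/3 ≈ 1423.3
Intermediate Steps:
T(B) = -8 (T(B) = -8 + 4*(-(-1)*0) = -8 + 4*(-1*0) = -8 + 4*0 = -8 + 0 = -8)
-35*((T(-1)/12 - 4/(-4)) - 41) = -35*((-8/12 - 4/(-4)) - 41) = -35*((-8*1/12 - 4*(-¼)) - 41) = -35*((-⅔ + 1) - 41) = -35*(⅓ - 41) = -35*(-122/3) = 4270/3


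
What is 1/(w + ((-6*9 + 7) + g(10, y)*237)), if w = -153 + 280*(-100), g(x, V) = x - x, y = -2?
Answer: -1/28200 ≈ -3.5461e-5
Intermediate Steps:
g(x, V) = 0
w = -28153 (w = -153 - 28000 = -28153)
1/(w + ((-6*9 + 7) + g(10, y)*237)) = 1/(-28153 + ((-6*9 + 7) + 0*237)) = 1/(-28153 + ((-54 + 7) + 0)) = 1/(-28153 + (-47 + 0)) = 1/(-28153 - 47) = 1/(-28200) = -1/28200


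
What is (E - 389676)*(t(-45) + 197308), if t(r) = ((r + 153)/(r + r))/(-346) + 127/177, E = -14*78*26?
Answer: -4209798676728456/51035 ≈ -8.2488e+10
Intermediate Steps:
E = -28392 (E = -1092*26 = -28392)
t(r) = 127/177 - (153 + r)/(692*r) (t(r) = ((153 + r)/((2*r)))*(-1/346) + 127*(1/177) = ((153 + r)*(1/(2*r)))*(-1/346) + 127/177 = ((153 + r)/(2*r))*(-1/346) + 127/177 = -(153 + r)/(692*r) + 127/177 = 127/177 - (153 + r)/(692*r))
(E - 389676)*(t(-45) + 197308) = (-28392 - 389676)*((1/122484)*(-27081 + 87707*(-45))/(-45) + 197308) = -418068*((1/122484)*(-1/45)*(-27081 - 3946815) + 197308) = -418068*((1/122484)*(-1/45)*(-3973896) + 197308) = -418068*(110386/153105 + 197308) = -418068*30208951726/153105 = -4209798676728456/51035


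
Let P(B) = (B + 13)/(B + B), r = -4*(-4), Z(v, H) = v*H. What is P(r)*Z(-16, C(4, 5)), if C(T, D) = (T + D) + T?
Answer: -377/2 ≈ -188.50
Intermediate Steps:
C(T, D) = D + 2*T (C(T, D) = (D + T) + T = D + 2*T)
Z(v, H) = H*v
r = 16
P(B) = (13 + B)/(2*B) (P(B) = (13 + B)/((2*B)) = (13 + B)*(1/(2*B)) = (13 + B)/(2*B))
P(r)*Z(-16, C(4, 5)) = ((1/2)*(13 + 16)/16)*((5 + 2*4)*(-16)) = ((1/2)*(1/16)*29)*((5 + 8)*(-16)) = 29*(13*(-16))/32 = (29/32)*(-208) = -377/2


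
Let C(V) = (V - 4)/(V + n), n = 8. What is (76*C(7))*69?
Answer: 5244/5 ≈ 1048.8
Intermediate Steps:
C(V) = (-4 + V)/(8 + V) (C(V) = (V - 4)/(V + 8) = (-4 + V)/(8 + V))
(76*C(7))*69 = (76*((-4 + 7)/(8 + 7)))*69 = (76*(3/15))*69 = (76*((1/15)*3))*69 = (76*(⅕))*69 = (76/5)*69 = 5244/5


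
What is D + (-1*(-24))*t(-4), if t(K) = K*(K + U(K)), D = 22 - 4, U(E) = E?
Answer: 786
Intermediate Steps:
D = 18
t(K) = 2*K² (t(K) = K*(K + K) = K*(2*K) = 2*K²)
D + (-1*(-24))*t(-4) = 18 + (-1*(-24))*(2*(-4)²) = 18 + 24*(2*16) = 18 + 24*32 = 18 + 768 = 786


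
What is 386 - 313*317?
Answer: -98835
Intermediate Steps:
386 - 313*317 = 386 - 99221 = -98835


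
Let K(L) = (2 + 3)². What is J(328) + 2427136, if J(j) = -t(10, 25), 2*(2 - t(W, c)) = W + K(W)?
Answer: 4854303/2 ≈ 2.4272e+6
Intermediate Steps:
K(L) = 25 (K(L) = 5² = 25)
t(W, c) = -21/2 - W/2 (t(W, c) = 2 - (W + 25)/2 = 2 - (25 + W)/2 = 2 + (-25/2 - W/2) = -21/2 - W/2)
J(j) = 31/2 (J(j) = -(-21/2 - ½*10) = -(-21/2 - 5) = -1*(-31/2) = 31/2)
J(328) + 2427136 = 31/2 + 2427136 = 4854303/2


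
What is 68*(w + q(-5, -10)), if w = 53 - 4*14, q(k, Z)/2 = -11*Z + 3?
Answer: 15164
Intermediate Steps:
q(k, Z) = 6 - 22*Z (q(k, Z) = 2*(-11*Z + 3) = 2*(3 - 11*Z) = 6 - 22*Z)
w = -3 (w = 53 - 1*56 = 53 - 56 = -3)
68*(w + q(-5, -10)) = 68*(-3 + (6 - 22*(-10))) = 68*(-3 + (6 + 220)) = 68*(-3 + 226) = 68*223 = 15164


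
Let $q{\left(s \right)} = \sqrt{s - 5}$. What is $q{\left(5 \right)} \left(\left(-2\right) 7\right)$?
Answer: $0$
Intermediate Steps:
$q{\left(s \right)} = \sqrt{-5 + s}$
$q{\left(5 \right)} \left(\left(-2\right) 7\right) = \sqrt{-5 + 5} \left(\left(-2\right) 7\right) = \sqrt{0} \left(-14\right) = 0 \left(-14\right) = 0$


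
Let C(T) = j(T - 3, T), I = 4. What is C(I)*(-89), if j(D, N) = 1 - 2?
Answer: 89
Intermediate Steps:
j(D, N) = -1
C(T) = -1
C(I)*(-89) = -1*(-89) = 89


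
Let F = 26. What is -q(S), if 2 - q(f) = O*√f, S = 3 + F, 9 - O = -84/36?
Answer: -2 + 34*√29/3 ≈ 59.032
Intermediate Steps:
O = 34/3 (O = 9 - (-84)/36 = 9 - 1*(-7/3) = 9 + 7/3 = 34/3 ≈ 11.333)
S = 29 (S = 3 + 26 = 29)
q(f) = 2 - 34*√f/3
-q(S) = -(2 - 34*√29/3) = -2 + 34*√29/3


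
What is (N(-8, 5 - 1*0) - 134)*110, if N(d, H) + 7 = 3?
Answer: -15180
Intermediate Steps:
N(d, H) = -4 (N(d, H) = -7 + 3 = -4)
(N(-8, 5 - 1*0) - 134)*110 = (-4 - 134)*110 = -138*110 = -15180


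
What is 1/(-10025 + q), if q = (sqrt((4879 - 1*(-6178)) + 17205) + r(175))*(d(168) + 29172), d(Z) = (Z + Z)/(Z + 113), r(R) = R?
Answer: 402328739875/150723133523778937 - 2303544708*sqrt(28262)/150723133523778937 ≈ 1.0000e-7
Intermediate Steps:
d(Z) = 2*Z/(113 + Z) (d(Z) = (2*Z)/(113 + Z) = 2*Z/(113 + Z))
q = 1434591900/281 + 8197668*sqrt(28262)/281 (q = (sqrt((4879 - 1*(-6178)) + 17205) + 175)*(2*168/(113 + 168) + 29172) = (sqrt((4879 + 6178) + 17205) + 175)*(2*168/281 + 29172) = (sqrt(11057 + 17205) + 175)*(2*168*(1/281) + 29172) = (sqrt(28262) + 175)*(336/281 + 29172) = (175 + sqrt(28262))*(8197668/281) = 1434591900/281 + 8197668*sqrt(28262)/281 ≈ 1.0010e+7)
1/(-10025 + q) = 1/(-10025 + (1434591900/281 + 8197668*sqrt(28262)/281)) = 1/(1431774875/281 + 8197668*sqrt(28262)/281)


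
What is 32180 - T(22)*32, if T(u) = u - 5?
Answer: 31636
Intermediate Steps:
T(u) = -5 + u
32180 - T(22)*32 = 32180 - (-5 + 22)*32 = 32180 - 17*32 = 32180 - 1*544 = 32180 - 544 = 31636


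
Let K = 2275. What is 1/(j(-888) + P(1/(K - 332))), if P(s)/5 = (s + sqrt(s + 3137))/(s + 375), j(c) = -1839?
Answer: -976317460600834/1795447507271266281 - 7286260*sqrt(2960739514)/1795447507271266281 ≈ -0.00054399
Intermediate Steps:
P(s) = 5*(s + sqrt(3137 + s))/(375 + s) (P(s) = 5*((s + sqrt(s + 3137))/(s + 375)) = 5*((s + sqrt(3137 + s))/(375 + s)) = 5*(s + sqrt(3137 + s))/(375 + s))
1/(j(-888) + P(1/(K - 332))) = 1/(-1839 + 5*(1/(2275 - 332) + sqrt(3137 + 1/(2275 - 332)))/(375 + 1/(2275 - 332))) = 1/(-1839 + 5*(1/1943 + sqrt(3137 + 1/1943))/(375 + 1/1943)) = 1/(-1839 + 5*(1/1943 + sqrt(6095192/1943))/(728626/1943)) = 1/(-1839 + 5*(1943/728626)*(1/1943 + 2*sqrt(2960739514)/1943)) = 1/(-1839 + (5/728626 + 5*sqrt(2960739514)/364313)) = 1/(-1339943209/728626 + 5*sqrt(2960739514)/364313)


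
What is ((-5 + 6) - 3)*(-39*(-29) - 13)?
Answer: -2236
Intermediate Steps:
((-5 + 6) - 3)*(-39*(-29) - 13) = (1 - 3)*(1131 - 13) = -2*1118 = -2236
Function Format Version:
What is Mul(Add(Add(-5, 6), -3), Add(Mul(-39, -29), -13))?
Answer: -2236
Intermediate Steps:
Mul(Add(Add(-5, 6), -3), Add(Mul(-39, -29), -13)) = Mul(Add(1, -3), Add(1131, -13)) = Mul(-2, 1118) = -2236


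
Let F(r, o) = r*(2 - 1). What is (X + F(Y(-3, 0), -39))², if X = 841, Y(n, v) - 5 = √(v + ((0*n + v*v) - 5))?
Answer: (846 + I*√5)² ≈ 7.1571e+5 + 3783.0*I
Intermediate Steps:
Y(n, v) = 5 + √(-5 + v + v²) (Y(n, v) = 5 + √(v + ((0*n + v*v) - 5)) = 5 + √(v + ((0 + v²) - 5)) = 5 + √(v + (v² - 5)) = 5 + √(v + (-5 + v²)) = 5 + √(-5 + v + v²))
F(r, o) = r (F(r, o) = r*1 = r)
(X + F(Y(-3, 0), -39))² = (841 + (5 + √(-5 + 0 + 0²)))² = (841 + (5 + √(-5 + 0 + 0)))² = (841 + (5 + √(-5)))² = (841 + (5 + I*√5))² = (846 + I*√5)²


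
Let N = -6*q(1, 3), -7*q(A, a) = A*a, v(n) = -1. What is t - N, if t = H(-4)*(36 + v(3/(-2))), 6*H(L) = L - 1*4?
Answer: -1034/21 ≈ -49.238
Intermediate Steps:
H(L) = -2/3 + L/6 (H(L) = (L - 1*4)/6 = (L - 4)/6 = (-4 + L)/6 = -2/3 + L/6)
t = -140/3 (t = (-2/3 + (1/6)*(-4))*(36 - 1) = (-2/3 - 2/3)*35 = -4/3*35 = -140/3 ≈ -46.667)
q(A, a) = -A*a/7
N = 18/7 (N = -(-6)*3/7 = -6*(-3/7) = 18/7 ≈ 2.5714)
t - N = -140/3 - 1*18/7 = -140/3 - 18/7 = -1034/21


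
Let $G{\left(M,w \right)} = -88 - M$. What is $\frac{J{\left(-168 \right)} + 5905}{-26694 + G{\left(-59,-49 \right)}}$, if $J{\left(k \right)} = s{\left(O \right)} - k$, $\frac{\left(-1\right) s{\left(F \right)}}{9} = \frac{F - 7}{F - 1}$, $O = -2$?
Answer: $- \frac{6046}{26723} \approx -0.22625$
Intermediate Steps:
$s{\left(F \right)} = - \frac{9 \left(-7 + F\right)}{-1 + F}$ ($s{\left(F \right)} = - 9 \frac{F - 7}{F - 1} = - 9 \frac{-7 + F}{-1 + F} = - \frac{9 \left(-7 + F\right)}{-1 + F}$)
$J{\left(k \right)} = -27 - k$ ($J{\left(k \right)} = \frac{9 \left(7 - -2\right)}{-1 - 2} - k = \frac{9 \left(7 + 2\right)}{-3} - k = 9 \left(- \frac{1}{3}\right) 9 - k = -27 - k$)
$\frac{J{\left(-168 \right)} + 5905}{-26694 + G{\left(-59,-49 \right)}} = \frac{\left(-27 - -168\right) + 5905}{-26694 - 29} = \frac{\left(-27 + 168\right) + 5905}{-26694 + \left(-88 + 59\right)} = \frac{141 + 5905}{-26694 - 29} = \frac{6046}{-26723} = 6046 \left(- \frac{1}{26723}\right) = - \frac{6046}{26723}$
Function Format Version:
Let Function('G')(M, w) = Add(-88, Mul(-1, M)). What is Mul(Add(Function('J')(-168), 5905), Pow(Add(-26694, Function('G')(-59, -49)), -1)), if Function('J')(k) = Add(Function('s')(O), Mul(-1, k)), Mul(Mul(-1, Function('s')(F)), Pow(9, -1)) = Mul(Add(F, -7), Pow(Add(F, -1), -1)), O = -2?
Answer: Rational(-6046, 26723) ≈ -0.22625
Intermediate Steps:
Function('s')(F) = Mul(-9, Pow(Add(-1, F), -1), Add(-7, F)) (Function('s')(F) = Mul(-9, Mul(Add(F, -7), Pow(Add(F, -1), -1))) = Mul(-9, Mul(Add(-7, F), Pow(Add(-1, F), -1))) = Mul(-9, Mul(Pow(Add(-1, F), -1), Add(-7, F))) = Mul(-9, Pow(Add(-1, F), -1), Add(-7, F)))
Function('J')(k) = Add(-27, Mul(-1, k)) (Function('J')(k) = Add(Mul(9, Pow(Add(-1, -2), -1), Add(7, Mul(-1, -2))), Mul(-1, k)) = Add(Mul(9, Pow(-3, -1), Add(7, 2)), Mul(-1, k)) = Add(Mul(9, Rational(-1, 3), 9), Mul(-1, k)) = Add(-27, Mul(-1, k)))
Mul(Add(Function('J')(-168), 5905), Pow(Add(-26694, Function('G')(-59, -49)), -1)) = Mul(Add(Add(-27, Mul(-1, -168)), 5905), Pow(Add(-26694, Add(-88, Mul(-1, -59))), -1)) = Mul(Add(Add(-27, 168), 5905), Pow(Add(-26694, Add(-88, 59)), -1)) = Mul(Add(141, 5905), Pow(Add(-26694, -29), -1)) = Mul(6046, Pow(-26723, -1)) = Mul(6046, Rational(-1, 26723)) = Rational(-6046, 26723)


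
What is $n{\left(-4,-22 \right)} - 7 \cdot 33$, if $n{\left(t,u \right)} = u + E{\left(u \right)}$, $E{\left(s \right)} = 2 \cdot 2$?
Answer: $-249$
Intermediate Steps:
$E{\left(s \right)} = 4$
$n{\left(t,u \right)} = 4 + u$ ($n{\left(t,u \right)} = u + 4 = 4 + u$)
$n{\left(-4,-22 \right)} - 7 \cdot 33 = \left(4 - 22\right) - 7 \cdot 33 = -18 - 231 = -249$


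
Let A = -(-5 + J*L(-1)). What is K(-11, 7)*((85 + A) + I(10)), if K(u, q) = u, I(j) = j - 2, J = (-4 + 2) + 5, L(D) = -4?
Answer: -1210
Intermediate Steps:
J = 3 (J = -2 + 5 = 3)
I(j) = -2 + j
A = 17 (A = -(-5 + 3*(-4)) = -(-5 - 12) = -1*(-17) = 17)
K(-11, 7)*((85 + A) + I(10)) = -11*((85 + 17) + (-2 + 10)) = -11*(102 + 8) = -11*110 = -1210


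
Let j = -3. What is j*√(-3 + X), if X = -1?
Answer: -6*I ≈ -6.0*I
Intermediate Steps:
j*√(-3 + X) = -3*√(-3 - 1) = -6*I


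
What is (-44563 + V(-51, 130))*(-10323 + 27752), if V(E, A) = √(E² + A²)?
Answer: -776688527 + 17429*√19501 ≈ -7.7425e+8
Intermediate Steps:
V(E, A) = √(A² + E²)
(-44563 + V(-51, 130))*(-10323 + 27752) = (-44563 + √(130² + (-51)²))*(-10323 + 27752) = (-44563 + √(16900 + 2601))*17429 = (-44563 + √19501)*17429 = -776688527 + 17429*√19501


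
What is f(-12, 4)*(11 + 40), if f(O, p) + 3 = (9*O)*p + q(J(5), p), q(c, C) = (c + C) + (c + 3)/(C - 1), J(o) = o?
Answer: -21590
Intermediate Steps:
q(c, C) = C + c + (3 + c)/(-1 + C) (q(c, C) = (C + c) + (3 + c)/(-1 + C) = C + c + (3 + c)/(-1 + C))
f(O, p) = -3 + (3 + p² + 4*p)/(-1 + p) + 9*O*p (f(O, p) = -3 + ((9*O)*p + (3 + p² - p + p*5)/(-1 + p)) = -3 + (9*O*p + (3 + p² - p + 5*p)/(-1 + p)) = -3 + (9*O*p + (3 + p² + 4*p)/(-1 + p)) = -3 + ((3 + p² + 4*p)/(-1 + p) + 9*O*p) = -3 + (3 + p² + 4*p)/(-1 + p) + 9*O*p)
f(-12, 4)*(11 + 40) = ((6 + 4 + 4² - 9*(-12)*4 + 9*(-12)*4²)/(-1 + 4))*(11 + 40) = ((6 + 4 + 16 + 432 + 9*(-12)*16)/3)*51 = ((6 + 4 + 16 + 432 - 1728)/3)*51 = ((⅓)*(-1270))*51 = -1270/3*51 = -21590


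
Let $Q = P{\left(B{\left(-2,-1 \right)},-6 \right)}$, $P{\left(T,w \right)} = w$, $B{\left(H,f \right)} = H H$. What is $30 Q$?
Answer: $-180$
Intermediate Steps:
$B{\left(H,f \right)} = H^{2}$
$Q = -6$
$30 Q = 30 \left(-6\right) = -180$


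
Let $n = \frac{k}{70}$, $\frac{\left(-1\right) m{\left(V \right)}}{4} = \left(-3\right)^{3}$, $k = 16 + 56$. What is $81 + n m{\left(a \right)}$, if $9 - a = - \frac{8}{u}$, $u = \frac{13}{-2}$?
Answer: $\frac{6723}{35} \approx 192.09$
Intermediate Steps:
$u = - \frac{13}{2}$ ($u = 13 \left(- \frac{1}{2}\right) = - \frac{13}{2} \approx -6.5$)
$a = \frac{101}{13}$ ($a = 9 - - \frac{8}{- \frac{13}{2}} = 9 - \left(-8\right) \left(- \frac{2}{13}\right) = 9 - \frac{16}{13} = \frac{101}{13} \approx 7.7692$)
$k = 72$
$m{\left(V \right)} = 108$ ($m{\left(V \right)} = - 4 \left(-3\right)^{3} = \left(-4\right) \left(-27\right) = 108$)
$n = \frac{36}{35}$ ($n = \frac{72}{70} = 72 \cdot \frac{1}{70} = \frac{36}{35} \approx 1.0286$)
$81 + n m{\left(a \right)} = 81 + \frac{36}{35} \cdot 108 = 81 + \frac{3888}{35} = \frac{6723}{35}$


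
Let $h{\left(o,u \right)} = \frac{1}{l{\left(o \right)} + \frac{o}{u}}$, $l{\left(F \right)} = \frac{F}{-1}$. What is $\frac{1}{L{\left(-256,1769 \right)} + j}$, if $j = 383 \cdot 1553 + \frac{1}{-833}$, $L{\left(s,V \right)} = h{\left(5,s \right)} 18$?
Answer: $\frac{1070405}{636671983846} \approx 1.6813 \cdot 10^{-6}$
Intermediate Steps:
$l{\left(F \right)} = - F$ ($l{\left(F \right)} = F \left(-1\right) = - F$)
$h{\left(o,u \right)} = \frac{1}{- o + \frac{o}{u}}$
$L{\left(s,V \right)} = \frac{18 s}{5 \left(1 - s\right)}$ ($L{\left(s,V \right)} = \frac{s}{5 \left(1 - s\right)} 18 = \frac{18 s}{5 \left(1 - s\right)}$)
$j = \frac{495467566}{833}$ ($j = 594799 - \frac{1}{833} = \frac{495467566}{833} \approx 5.948 \cdot 10^{5}$)
$\frac{1}{L{\left(-256,1769 \right)} + j} = \frac{1}{\left(-18\right) \left(-256\right) \frac{1}{-5 + 5 \left(-256\right)} + \frac{495467566}{833}} = \frac{1}{\left(-18\right) \left(-256\right) \frac{1}{-5 - 1280} + \frac{495467566}{833}} = \frac{1}{\left(-18\right) \left(-256\right) \frac{1}{-1285} + \frac{495467566}{833}} = \frac{1}{\left(-18\right) \left(-256\right) \left(- \frac{1}{1285}\right) + \frac{495467566}{833}} = \frac{1}{- \frac{4608}{1285} + \frac{495467566}{833}} = \frac{1}{\frac{636671983846}{1070405}} = \frac{1070405}{636671983846}$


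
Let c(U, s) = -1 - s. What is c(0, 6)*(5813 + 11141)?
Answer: -118678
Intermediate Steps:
c(0, 6)*(5813 + 11141) = (-1 - 1*6)*(5813 + 11141) = (-1 - 6)*16954 = -7*16954 = -118678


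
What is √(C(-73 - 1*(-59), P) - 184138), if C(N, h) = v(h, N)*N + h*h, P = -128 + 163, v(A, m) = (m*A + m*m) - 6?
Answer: 3*I*√19857 ≈ 422.74*I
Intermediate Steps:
v(A, m) = -6 + m² + A*m (v(A, m) = (A*m + m²) - 6 = (m² + A*m) - 6 = -6 + m² + A*m)
P = 35
C(N, h) = h² + N*(-6 + N² + N*h) (C(N, h) = (-6 + N² + h*N)*N + h*h = (-6 + N² + N*h)*N + h² = N*(-6 + N² + N*h) + h² = h² + N*(-6 + N² + N*h))
√(C(-73 - 1*(-59), P) - 184138) = √((35² + (-73 - 1*(-59))*(-6 + (-73 - 1*(-59))² + (-73 - 1*(-59))*35)) - 184138) = √((1225 + (-73 + 59)*(-6 + (-73 + 59)² + (-73 + 59)*35)) - 184138) = √((1225 - 14*(-6 + (-14)² - 14*35)) - 184138) = √((1225 - 14*(-6 + 196 - 490)) - 184138) = √((1225 - 14*(-300)) - 184138) = √((1225 + 4200) - 184138) = √(5425 - 184138) = √(-178713) = 3*I*√19857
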